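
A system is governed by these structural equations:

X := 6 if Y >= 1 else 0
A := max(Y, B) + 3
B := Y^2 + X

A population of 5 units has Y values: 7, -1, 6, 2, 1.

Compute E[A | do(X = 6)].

27.2

Under do(X=6), X's equation is replaced by X=6 for every unit. Per-unit A: 58, 10, 45, 13, 10. Mean = 27.2.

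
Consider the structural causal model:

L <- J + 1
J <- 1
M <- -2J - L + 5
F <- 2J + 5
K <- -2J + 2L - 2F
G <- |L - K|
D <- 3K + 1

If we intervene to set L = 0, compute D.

-47

The intervention breaks the incoming arrows to L: L <- J + 1 no longer applies, and L = 0.
F = 2J + 5  [with J=1]  = 7
K = -2J + 2L - 2F  [with J=1, L=0, F=7]  = -16
D = 3K + 1  [with K=-16]  = -47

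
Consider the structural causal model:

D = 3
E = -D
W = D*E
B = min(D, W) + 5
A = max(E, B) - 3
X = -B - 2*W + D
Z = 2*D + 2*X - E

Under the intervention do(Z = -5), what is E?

Under do(Z=-5), the mechanism Z = 2*D + 2*X - E is discarded; Z is fixed at -5.
E is not downstream of the intervention, so its value is determined by the original equations.
E = -D  [with D=3]  = -3

-3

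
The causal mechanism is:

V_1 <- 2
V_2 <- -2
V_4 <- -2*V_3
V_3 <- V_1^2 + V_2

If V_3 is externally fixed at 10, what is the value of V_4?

The intervention breaks the incoming arrows to V_3: V_3 <- V_1^2 + V_2 no longer applies, and V_3 = 10.
V_4 = -2*V_3  [with V_3=10]  = -20

-20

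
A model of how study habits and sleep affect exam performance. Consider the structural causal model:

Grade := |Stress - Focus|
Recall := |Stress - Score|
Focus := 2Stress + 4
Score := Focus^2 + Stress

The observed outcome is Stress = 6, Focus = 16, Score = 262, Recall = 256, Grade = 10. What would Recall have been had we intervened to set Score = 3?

3

The intervention breaks the incoming arrows to Score: Score := Focus^2 + Stress no longer applies, and Score = 3.
Recall = |Stress - Score|  [with Stress=6, Score=3]  = 3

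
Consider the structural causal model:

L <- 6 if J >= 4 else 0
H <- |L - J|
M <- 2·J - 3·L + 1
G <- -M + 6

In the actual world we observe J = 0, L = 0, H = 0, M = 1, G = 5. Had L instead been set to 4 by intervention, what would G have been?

17

do(L=4) replaces the equation L <- 6 if J >= 4 else 0 with the constant L = 4.
M = 2·J - 3·L + 1  [with J=0, L=4]  = -11
G = -M + 6  [with M=-11]  = 17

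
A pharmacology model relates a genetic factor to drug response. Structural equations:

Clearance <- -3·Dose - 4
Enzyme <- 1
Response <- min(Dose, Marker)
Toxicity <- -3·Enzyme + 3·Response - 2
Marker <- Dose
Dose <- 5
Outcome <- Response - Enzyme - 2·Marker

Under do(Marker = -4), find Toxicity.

do(Marker=-4) replaces the equation Marker <- Dose with the constant Marker = -4.
Response = min(Dose, Marker)  [with Dose=5, Marker=-4]  = -4
Toxicity = -3·Enzyme + 3·Response - 2  [with Enzyme=1, Response=-4]  = -17

-17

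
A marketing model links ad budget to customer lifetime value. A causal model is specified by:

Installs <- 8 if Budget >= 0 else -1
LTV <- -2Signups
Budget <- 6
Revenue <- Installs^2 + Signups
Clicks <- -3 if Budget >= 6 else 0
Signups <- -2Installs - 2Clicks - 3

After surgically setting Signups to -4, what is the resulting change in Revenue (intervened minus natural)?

9

Intervening sets Signups = -4 and removes its equation (Signups <- -2Installs - 2Clicks - 3).
Installs = 8 if Budget >= 0 else -1  [with Budget=6]  = 8
Revenue = Installs^2 + Signups  [with Installs=8, Signups=-4]  = 60
Without intervention: Clicks = -3 if Budget >= 6 else 0  [with Budget=6]  = -3; Installs = 8 if Budget >= 0 else -1  [with Budget=6]  = 8; Signups = -2Installs - 2Clicks - 3  [with Installs=8, Clicks=-3]  = -13; Revenue = Installs^2 + Signups  [with Installs=8, Signups=-13]  = 51.
Change = 60 − 51 = 9.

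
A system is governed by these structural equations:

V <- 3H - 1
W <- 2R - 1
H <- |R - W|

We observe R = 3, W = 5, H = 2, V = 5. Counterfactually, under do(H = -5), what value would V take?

-16

The intervention breaks the incoming arrows to H: H <- |R - W| no longer applies, and H = -5.
V = 3H - 1  [with H=-5]  = -16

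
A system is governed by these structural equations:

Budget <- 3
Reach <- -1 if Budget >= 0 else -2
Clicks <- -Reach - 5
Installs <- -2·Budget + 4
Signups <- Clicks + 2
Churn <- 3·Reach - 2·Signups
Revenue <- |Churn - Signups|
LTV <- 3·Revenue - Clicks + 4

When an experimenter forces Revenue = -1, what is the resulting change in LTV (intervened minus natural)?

do(Revenue=-1) replaces the equation Revenue <- |Churn - Signups| with the constant Revenue = -1.
Reach = -1 if Budget >= 0 else -2  [with Budget=3]  = -1
Clicks = -Reach - 5  [with Reach=-1]  = -4
LTV = 3·Revenue - Clicks + 4  [with Revenue=-1, Clicks=-4]  = 5
Without intervention: Reach = -1 if Budget >= 0 else -2  [with Budget=3]  = -1; Clicks = -Reach - 5  [with Reach=-1]  = -4; Signups = Clicks + 2  [with Clicks=-4]  = -2; Churn = 3·Reach - 2·Signups  [with Reach=-1, Signups=-2]  = 1; Revenue = |Churn - Signups|  [with Churn=1, Signups=-2]  = 3; LTV = 3·Revenue - Clicks + 4  [with Revenue=3, Clicks=-4]  = 17.
Change = 5 − 17 = -12.

-12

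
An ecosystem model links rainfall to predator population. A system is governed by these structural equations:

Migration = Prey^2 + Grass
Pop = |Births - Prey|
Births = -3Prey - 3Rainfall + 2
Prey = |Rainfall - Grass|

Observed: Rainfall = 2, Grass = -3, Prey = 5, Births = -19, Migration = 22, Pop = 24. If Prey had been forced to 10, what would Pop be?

44

The intervention breaks the incoming arrows to Prey: Prey = |Rainfall - Grass| no longer applies, and Prey = 10.
Births = -3Prey - 3Rainfall + 2  [with Prey=10, Rainfall=2]  = -34
Pop = |Births - Prey|  [with Births=-34, Prey=10]  = 44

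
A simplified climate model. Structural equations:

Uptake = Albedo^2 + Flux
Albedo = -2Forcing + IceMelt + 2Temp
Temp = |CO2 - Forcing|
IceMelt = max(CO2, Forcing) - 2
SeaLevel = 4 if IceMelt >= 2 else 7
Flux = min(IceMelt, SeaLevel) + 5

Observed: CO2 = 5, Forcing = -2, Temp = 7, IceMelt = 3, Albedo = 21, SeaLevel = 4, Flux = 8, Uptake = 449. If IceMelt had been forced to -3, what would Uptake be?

do(IceMelt=-3) replaces the equation IceMelt = max(CO2, Forcing) - 2 with the constant IceMelt = -3.
Temp = |CO2 - Forcing|  [with CO2=5, Forcing=-2]  = 7
Albedo = -2Forcing + IceMelt + 2Temp  [with Forcing=-2, IceMelt=-3, Temp=7]  = 15
SeaLevel = 4 if IceMelt >= 2 else 7  [with IceMelt=-3]  = 7
Flux = min(IceMelt, SeaLevel) + 5  [with IceMelt=-3, SeaLevel=7]  = 2
Uptake = Albedo^2 + Flux  [with Albedo=15, Flux=2]  = 227

227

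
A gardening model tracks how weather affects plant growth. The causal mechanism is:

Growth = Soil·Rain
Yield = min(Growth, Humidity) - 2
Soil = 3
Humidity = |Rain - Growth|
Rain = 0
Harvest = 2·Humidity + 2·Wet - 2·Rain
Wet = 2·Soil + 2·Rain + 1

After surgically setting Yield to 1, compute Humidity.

0

do(Yield=1) replaces the equation Yield = min(Growth, Humidity) - 2 with the constant Yield = 1.
Since Humidity is not a descendant of the intervened variable, it is unaffected.
Growth = Soil·Rain  [with Soil=3, Rain=0]  = 0
Humidity = |Rain - Growth|  [with Rain=0, Growth=0]  = 0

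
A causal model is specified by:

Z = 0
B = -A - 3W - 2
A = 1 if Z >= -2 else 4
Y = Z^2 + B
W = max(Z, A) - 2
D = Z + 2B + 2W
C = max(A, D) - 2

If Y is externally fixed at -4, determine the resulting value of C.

Intervening sets Y = -4 and removes its equation (Y = Z^2 + B).
Since C is not a descendant of the intervened variable, it is unaffected.
A = 1 if Z >= -2 else 4  [with Z=0]  = 1
W = max(Z, A) - 2  [with Z=0, A=1]  = -1
B = -A - 3W - 2  [with A=1, W=-1]  = 0
D = Z + 2B + 2W  [with Z=0, B=0, W=-1]  = -2
C = max(A, D) - 2  [with A=1, D=-2]  = -1

-1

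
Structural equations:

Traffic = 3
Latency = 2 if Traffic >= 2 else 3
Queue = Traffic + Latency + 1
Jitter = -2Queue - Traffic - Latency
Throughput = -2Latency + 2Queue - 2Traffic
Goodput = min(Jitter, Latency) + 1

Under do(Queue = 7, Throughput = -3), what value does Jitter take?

-19

The joint intervention fixes Queue = 7, Throughput = -3, removing each variable's own equation.
Latency = 2 if Traffic >= 2 else 3  [with Traffic=3]  = 2
Jitter = -2Queue - Traffic - Latency  [with Queue=7, Traffic=3, Latency=2]  = -19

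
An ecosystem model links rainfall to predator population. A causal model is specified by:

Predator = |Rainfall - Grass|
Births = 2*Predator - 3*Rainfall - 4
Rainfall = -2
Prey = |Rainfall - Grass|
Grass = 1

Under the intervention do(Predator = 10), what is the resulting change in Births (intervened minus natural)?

14

Intervening sets Predator = 10 and removes its equation (Predator = |Rainfall - Grass|).
Births = 2*Predator - 3*Rainfall - 4  [with Predator=10, Rainfall=-2]  = 22
Without intervention: Predator = |Rainfall - Grass|  [with Rainfall=-2, Grass=1]  = 3; Births = 2*Predator - 3*Rainfall - 4  [with Predator=3, Rainfall=-2]  = 8.
Change = 22 − 8 = 14.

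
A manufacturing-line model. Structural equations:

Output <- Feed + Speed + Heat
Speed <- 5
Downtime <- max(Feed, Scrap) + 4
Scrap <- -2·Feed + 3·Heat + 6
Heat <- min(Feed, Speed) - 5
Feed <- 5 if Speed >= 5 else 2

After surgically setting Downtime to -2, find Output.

do(Downtime=-2) replaces the equation Downtime <- max(Feed, Scrap) + 4 with the constant Downtime = -2.
Since Output is not a descendant of the intervened variable, it is unaffected.
Feed = 5 if Speed >= 5 else 2  [with Speed=5]  = 5
Heat = min(Feed, Speed) - 5  [with Feed=5, Speed=5]  = 0
Output = Feed + Speed + Heat  [with Feed=5, Speed=5, Heat=0]  = 10

10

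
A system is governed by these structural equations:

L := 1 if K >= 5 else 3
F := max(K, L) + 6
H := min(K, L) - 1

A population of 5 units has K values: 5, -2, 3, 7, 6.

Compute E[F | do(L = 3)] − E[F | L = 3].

Every unit gets L=3 under the intervention. F values become 11, 9, 9, 13, 12; E[F|do(L=3)] = 10.8.
E[F|L=3] averages over only the 2 units with L=3 (K = -2, 3): F = 9, 9, mean 9.
Difference = 10.8 − 9 = 1.8.

1.8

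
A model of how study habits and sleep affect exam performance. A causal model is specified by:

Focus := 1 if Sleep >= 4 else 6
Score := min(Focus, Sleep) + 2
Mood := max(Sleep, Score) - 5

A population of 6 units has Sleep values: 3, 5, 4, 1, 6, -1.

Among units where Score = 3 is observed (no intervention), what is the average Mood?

-0.5

Observing Score=3 restricts to units where Score's equation naturally yields 3: Sleep ∈ {5, 4, 1, 6}. In that subpopulation Mood = 0, -1, -2, 1, mean -0.5.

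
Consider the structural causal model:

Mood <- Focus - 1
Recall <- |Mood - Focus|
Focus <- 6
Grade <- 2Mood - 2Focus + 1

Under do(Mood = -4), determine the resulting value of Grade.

-19

Under do(Mood=-4), the mechanism Mood <- Focus - 1 is discarded; Mood is fixed at -4.
Grade = 2Mood - 2Focus + 1  [with Mood=-4, Focus=6]  = -19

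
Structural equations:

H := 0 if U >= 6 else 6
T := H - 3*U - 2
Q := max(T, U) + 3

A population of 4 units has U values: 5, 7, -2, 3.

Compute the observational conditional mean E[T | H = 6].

-2

Conditioning on H=6 selects the 3 unit(s) with U ∈ {5, -2, 3}. Their T values: -11, 10, -5. Mean = -2.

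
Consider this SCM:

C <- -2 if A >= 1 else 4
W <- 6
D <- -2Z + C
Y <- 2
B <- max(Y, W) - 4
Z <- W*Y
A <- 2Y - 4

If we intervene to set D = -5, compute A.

0

The intervention breaks the incoming arrows to D: D <- -2Z + C no longer applies, and D = -5.
A is not downstream of the intervention, so its value is determined by the original equations.
A = 2Y - 4  [with Y=2]  = 0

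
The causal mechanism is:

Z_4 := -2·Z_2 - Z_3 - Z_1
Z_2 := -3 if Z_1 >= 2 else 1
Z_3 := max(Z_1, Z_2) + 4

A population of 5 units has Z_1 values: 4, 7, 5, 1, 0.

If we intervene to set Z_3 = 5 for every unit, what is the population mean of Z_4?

-5.6

Under do(Z_3=5), Z_3's equation is replaced by Z_3=5 for every unit. Per-unit Z_4: -3, -6, -4, -8, -7. Mean = -5.6.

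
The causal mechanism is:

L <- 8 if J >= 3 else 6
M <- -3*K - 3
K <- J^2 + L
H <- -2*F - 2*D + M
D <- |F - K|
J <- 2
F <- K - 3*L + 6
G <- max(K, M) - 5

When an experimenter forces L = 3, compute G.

2

do(L=3) replaces the equation L <- 8 if J >= 3 else 6 with the constant L = 3.
K = J^2 + L  [with J=2, L=3]  = 7
M = -3*K - 3  [with K=7]  = -24
G = max(K, M) - 5  [with K=7, M=-24]  = 2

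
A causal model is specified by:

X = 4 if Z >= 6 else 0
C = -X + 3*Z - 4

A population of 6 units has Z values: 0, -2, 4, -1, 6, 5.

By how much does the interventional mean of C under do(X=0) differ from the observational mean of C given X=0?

2.4

do(X=0) breaks X's dependence on Z. With X=0 fixed, C across the units is -4, -10, 8, -7, 14, 11, mean 2.
Conditioning on X=0 selects the 5 unit(s) with Z ∈ {0, -2, 4, -1, 5}. Their C values: -4, -10, 8, -7, 11. Mean = -0.4.
Difference = 2 − (-0.4) = 2.4.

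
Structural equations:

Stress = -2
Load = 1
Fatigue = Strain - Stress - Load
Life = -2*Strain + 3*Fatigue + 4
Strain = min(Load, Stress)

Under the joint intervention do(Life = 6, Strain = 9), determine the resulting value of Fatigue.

Under do(Life = 6, Strain = 9), each intervened variable's structural equation is replaced by its fixed value.
Fatigue = Strain - Stress - Load  [with Strain=9, Stress=-2, Load=1]  = 10

10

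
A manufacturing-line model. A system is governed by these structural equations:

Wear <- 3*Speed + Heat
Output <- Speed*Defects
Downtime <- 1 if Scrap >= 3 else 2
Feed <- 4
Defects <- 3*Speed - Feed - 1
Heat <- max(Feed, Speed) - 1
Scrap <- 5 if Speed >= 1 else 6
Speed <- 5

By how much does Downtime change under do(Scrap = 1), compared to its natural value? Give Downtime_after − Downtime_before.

1

Intervening sets Scrap = 1 and removes its equation (Scrap <- 5 if Speed >= 1 else 6).
Downtime = 1 if Scrap >= 3 else 2  [with Scrap=1]  = 2
Without intervention: Scrap = 5 if Speed >= 1 else 6  [with Speed=5]  = 5; Downtime = 1 if Scrap >= 3 else 2  [with Scrap=5]  = 1.
Change = 2 − 1 = 1.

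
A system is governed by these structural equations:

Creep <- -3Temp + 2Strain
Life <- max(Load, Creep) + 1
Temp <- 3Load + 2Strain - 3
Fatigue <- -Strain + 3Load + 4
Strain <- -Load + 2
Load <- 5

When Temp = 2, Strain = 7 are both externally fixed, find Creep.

8

The joint intervention fixes Temp = 2, Strain = 7, removing each variable's own equation.
Creep = -3Temp + 2Strain  [with Temp=2, Strain=7]  = 8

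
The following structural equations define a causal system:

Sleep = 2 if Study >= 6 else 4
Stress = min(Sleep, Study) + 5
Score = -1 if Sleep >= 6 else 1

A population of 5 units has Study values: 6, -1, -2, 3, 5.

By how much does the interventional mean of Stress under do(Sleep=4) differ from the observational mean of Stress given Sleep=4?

The intervention sets Sleep=4 in all 5 units regardless of Study. Recomputing Stress per unit gives 9, 4, 3, 8, 9; average 6.6.
Conditioning on Sleep=4 selects the 4 unit(s) with Study ∈ {-1, -2, 3, 5}. Their Stress values: 4, 3, 8, 9. Mean = 6.
Difference = 6.6 − 6 = 0.6.

0.6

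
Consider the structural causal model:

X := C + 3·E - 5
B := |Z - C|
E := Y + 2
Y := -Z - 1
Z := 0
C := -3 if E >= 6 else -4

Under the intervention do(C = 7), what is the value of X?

Intervening sets C = 7 and removes its equation (C := -3 if E >= 6 else -4).
Y = -Z - 1  [with Z=0]  = -1
E = Y + 2  [with Y=-1]  = 1
X = C + 3·E - 5  [with C=7, E=1]  = 5

5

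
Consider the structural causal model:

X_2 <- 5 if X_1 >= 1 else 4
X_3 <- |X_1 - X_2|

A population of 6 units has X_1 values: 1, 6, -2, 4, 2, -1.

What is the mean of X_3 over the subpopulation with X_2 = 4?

E[X_3|X_2=4] averages over only the 2 units with X_2=4 (X_1 = -2, -1): X_3 = 6, 5, mean 5.5.

5.5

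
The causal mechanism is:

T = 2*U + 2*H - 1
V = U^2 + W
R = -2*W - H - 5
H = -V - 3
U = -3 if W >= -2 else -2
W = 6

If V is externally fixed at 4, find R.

The intervention breaks the incoming arrows to V: V = U^2 + W no longer applies, and V = 4.
H = -V - 3  [with V=4]  = -7
R = -2*W - H - 5  [with W=6, H=-7]  = -10

-10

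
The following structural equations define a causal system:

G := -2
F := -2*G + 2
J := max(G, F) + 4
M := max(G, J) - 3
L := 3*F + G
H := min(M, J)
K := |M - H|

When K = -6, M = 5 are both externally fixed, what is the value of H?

5

Setting K = -6, M = 5 by intervention discards those variables' equations.
F = -2*G + 2  [with G=-2]  = 6
J = max(G, F) + 4  [with G=-2, F=6]  = 10
H = min(M, J)  [with M=5, J=10]  = 5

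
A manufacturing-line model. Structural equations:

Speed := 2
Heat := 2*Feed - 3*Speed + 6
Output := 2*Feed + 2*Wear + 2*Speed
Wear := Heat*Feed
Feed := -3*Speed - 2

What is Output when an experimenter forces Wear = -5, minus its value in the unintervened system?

Intervening sets Wear = -5 and removes its equation (Wear := Heat*Feed).
Feed = -3*Speed - 2  [with Speed=2]  = -8
Output = 2*Feed + 2*Wear + 2*Speed  [with Feed=-8, Wear=-5, Speed=2]  = -22
Without intervention: Feed = -3*Speed - 2  [with Speed=2]  = -8; Heat = 2*Feed - 3*Speed + 6  [with Feed=-8, Speed=2]  = -16; Wear = Heat*Feed  [with Heat=-16, Feed=-8]  = 128; Output = 2*Feed + 2*Wear + 2*Speed  [with Feed=-8, Wear=128, Speed=2]  = 244.
Change = -22 − 244 = -266.

-266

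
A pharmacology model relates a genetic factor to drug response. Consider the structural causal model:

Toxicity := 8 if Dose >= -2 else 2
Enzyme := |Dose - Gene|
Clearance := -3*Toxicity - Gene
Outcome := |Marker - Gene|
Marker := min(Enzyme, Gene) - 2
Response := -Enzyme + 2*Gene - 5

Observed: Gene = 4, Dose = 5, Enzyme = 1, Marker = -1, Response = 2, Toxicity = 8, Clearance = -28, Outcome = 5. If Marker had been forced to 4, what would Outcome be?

do(Marker=4) replaces the equation Marker := min(Enzyme, Gene) - 2 with the constant Marker = 4.
Outcome = |Marker - Gene|  [with Marker=4, Gene=4]  = 0

0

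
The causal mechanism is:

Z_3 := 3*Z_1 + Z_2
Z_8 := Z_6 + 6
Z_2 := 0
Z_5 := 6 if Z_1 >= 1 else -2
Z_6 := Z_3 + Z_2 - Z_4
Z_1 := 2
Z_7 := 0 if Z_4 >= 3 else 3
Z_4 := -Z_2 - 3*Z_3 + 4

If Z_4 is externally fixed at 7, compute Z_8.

do(Z_4=7) replaces the equation Z_4 := -Z_2 - 3*Z_3 + 4 with the constant Z_4 = 7.
Z_3 = 3*Z_1 + Z_2  [with Z_1=2, Z_2=0]  = 6
Z_6 = Z_3 + Z_2 - Z_4  [with Z_3=6, Z_2=0, Z_4=7]  = -1
Z_8 = Z_6 + 6  [with Z_6=-1]  = 5

5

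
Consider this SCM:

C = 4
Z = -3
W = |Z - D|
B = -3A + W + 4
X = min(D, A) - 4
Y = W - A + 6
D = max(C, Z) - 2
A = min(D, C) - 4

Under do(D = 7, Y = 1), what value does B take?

14

Under do(D = 7, Y = 1), each intervened variable's structural equation is replaced by its fixed value.
A = min(D, C) - 4  [with D=7, C=4]  = 0
W = |Z - D|  [with Z=-3, D=7]  = 10
B = -3A + W + 4  [with A=0, W=10]  = 14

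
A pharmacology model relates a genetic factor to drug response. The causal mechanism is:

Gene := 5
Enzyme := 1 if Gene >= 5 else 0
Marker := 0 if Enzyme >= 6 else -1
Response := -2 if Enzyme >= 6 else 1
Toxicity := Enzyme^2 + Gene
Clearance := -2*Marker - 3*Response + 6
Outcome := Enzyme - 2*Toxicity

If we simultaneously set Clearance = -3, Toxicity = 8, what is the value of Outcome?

-15

Setting Clearance = -3, Toxicity = 8 by intervention discards those variables' equations.
Enzyme = 1 if Gene >= 5 else 0  [with Gene=5]  = 1
Outcome = Enzyme - 2*Toxicity  [with Enzyme=1, Toxicity=8]  = -15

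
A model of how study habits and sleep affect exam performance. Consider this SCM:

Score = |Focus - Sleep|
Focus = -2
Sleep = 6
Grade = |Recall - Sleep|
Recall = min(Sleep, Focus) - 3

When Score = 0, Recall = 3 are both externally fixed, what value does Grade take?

Setting Score = 0, Recall = 3 by intervention discards those variables' equations.
Grade = |Recall - Sleep|  [with Recall=3, Sleep=6]  = 3

3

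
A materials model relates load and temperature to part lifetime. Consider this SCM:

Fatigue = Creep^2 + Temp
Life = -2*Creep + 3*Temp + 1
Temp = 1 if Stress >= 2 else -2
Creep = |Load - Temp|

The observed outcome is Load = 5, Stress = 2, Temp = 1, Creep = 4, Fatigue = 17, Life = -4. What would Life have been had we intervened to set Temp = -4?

The intervention breaks the incoming arrows to Temp: Temp = 1 if Stress >= 2 else -2 no longer applies, and Temp = -4.
Creep = |Load - Temp|  [with Load=5, Temp=-4]  = 9
Life = -2*Creep + 3*Temp + 1  [with Creep=9, Temp=-4]  = -29

-29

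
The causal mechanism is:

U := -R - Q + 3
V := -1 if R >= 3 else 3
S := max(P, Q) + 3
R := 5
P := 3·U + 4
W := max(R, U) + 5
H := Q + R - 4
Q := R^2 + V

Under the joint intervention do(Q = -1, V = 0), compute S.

4

Under do(Q = -1, V = 0), each intervened variable's structural equation is replaced by its fixed value.
U = -R - Q + 3  [with R=5, Q=-1]  = -1
P = 3·U + 4  [with U=-1]  = 1
S = max(P, Q) + 3  [with P=1, Q=-1]  = 4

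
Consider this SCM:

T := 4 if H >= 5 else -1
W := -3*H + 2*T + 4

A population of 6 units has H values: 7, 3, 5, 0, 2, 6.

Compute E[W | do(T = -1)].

Under do(T=-1), T's equation is replaced by T=-1 for every unit. Per-unit W: -19, -7, -13, 2, -4, -16. Mean = -9.5.

-9.5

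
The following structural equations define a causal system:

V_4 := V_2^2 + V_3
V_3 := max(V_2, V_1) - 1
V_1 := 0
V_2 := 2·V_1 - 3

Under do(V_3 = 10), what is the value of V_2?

-3

Under do(V_3=10), the mechanism V_3 := max(V_2, V_1) - 1 is discarded; V_3 is fixed at 10.
Since V_2 is not a descendant of the intervened variable, it is unaffected.
V_2 = 2·V_1 - 3  [with V_1=0]  = -3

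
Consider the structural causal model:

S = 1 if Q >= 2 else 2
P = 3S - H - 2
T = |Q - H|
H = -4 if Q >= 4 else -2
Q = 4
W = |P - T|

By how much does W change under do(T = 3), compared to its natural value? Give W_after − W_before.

The intervention breaks the incoming arrows to T: T = |Q - H| no longer applies, and T = 3.
H = -4 if Q >= 4 else -2  [with Q=4]  = -4
S = 1 if Q >= 2 else 2  [with Q=4]  = 1
P = 3S - H - 2  [with S=1, H=-4]  = 5
W = |P - T|  [with P=5, T=3]  = 2
Without intervention: H = -4 if Q >= 4 else -2  [with Q=4]  = -4; S = 1 if Q >= 2 else 2  [with Q=4]  = 1; P = 3S - H - 2  [with S=1, H=-4]  = 5; T = |Q - H|  [with Q=4, H=-4]  = 8; W = |P - T|  [with P=5, T=8]  = 3.
Change = 2 − 3 = -1.

-1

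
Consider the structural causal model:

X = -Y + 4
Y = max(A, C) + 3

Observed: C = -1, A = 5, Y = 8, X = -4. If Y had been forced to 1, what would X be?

3

The intervention breaks the incoming arrows to Y: Y = max(A, C) + 3 no longer applies, and Y = 1.
X = -Y + 4  [with Y=1]  = 3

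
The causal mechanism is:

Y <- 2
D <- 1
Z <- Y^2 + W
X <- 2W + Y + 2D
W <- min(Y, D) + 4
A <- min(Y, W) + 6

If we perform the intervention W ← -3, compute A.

The intervention breaks the incoming arrows to W: W <- min(Y, D) + 4 no longer applies, and W = -3.
A = min(Y, W) + 6  [with Y=2, W=-3]  = 3

3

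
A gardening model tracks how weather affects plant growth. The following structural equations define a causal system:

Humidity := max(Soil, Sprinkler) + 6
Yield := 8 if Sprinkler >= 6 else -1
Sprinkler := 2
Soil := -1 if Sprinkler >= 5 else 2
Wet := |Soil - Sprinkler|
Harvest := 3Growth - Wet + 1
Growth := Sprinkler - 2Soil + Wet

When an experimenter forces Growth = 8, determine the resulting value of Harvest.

The intervention breaks the incoming arrows to Growth: Growth := Sprinkler - 2Soil + Wet no longer applies, and Growth = 8.
Soil = -1 if Sprinkler >= 5 else 2  [with Sprinkler=2]  = 2
Wet = |Soil - Sprinkler|  [with Soil=2, Sprinkler=2]  = 0
Harvest = 3Growth - Wet + 1  [with Growth=8, Wet=0]  = 25

25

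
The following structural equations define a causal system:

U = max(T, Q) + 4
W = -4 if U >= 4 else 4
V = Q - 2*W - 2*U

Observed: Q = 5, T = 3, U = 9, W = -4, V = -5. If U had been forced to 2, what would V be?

do(U=2) replaces the equation U = max(T, Q) + 4 with the constant U = 2.
W = -4 if U >= 4 else 4  [with U=2]  = 4
V = Q - 2*W - 2*U  [with Q=5, W=4, U=2]  = -7

-7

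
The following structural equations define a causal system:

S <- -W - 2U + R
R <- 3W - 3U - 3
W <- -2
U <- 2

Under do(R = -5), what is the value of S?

-7

The intervention breaks the incoming arrows to R: R <- 3W - 3U - 3 no longer applies, and R = -5.
S = -W - 2U + R  [with W=-2, U=2, R=-5]  = -7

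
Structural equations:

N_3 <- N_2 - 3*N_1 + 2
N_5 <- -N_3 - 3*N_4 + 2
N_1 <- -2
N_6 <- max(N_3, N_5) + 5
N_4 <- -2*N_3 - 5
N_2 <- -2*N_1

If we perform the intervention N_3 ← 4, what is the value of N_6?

The intervention breaks the incoming arrows to N_3: N_3 <- N_2 - 3*N_1 + 2 no longer applies, and N_3 = 4.
N_4 = -2*N_3 - 5  [with N_3=4]  = -13
N_5 = -N_3 - 3*N_4 + 2  [with N_3=4, N_4=-13]  = 37
N_6 = max(N_3, N_5) + 5  [with N_3=4, N_5=37]  = 42

42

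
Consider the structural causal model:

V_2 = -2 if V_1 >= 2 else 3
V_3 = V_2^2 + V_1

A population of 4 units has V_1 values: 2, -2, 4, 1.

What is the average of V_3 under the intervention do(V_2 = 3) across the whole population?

10.25

do(V_2=3) breaks V_2's dependence on V_1. With V_2=3 fixed, V_3 across the units is 11, 7, 13, 10, mean 10.25.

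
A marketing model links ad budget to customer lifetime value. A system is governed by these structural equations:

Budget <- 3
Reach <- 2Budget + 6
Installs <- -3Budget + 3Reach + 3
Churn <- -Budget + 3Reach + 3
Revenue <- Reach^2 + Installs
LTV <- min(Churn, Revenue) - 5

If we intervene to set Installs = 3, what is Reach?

Under do(Installs=3), the mechanism Installs <- -3Budget + 3Reach + 3 is discarded; Installs is fixed at 3.
Since Reach is not a descendant of the intervened variable, it is unaffected.
Reach = 2Budget + 6  [with Budget=3]  = 12

12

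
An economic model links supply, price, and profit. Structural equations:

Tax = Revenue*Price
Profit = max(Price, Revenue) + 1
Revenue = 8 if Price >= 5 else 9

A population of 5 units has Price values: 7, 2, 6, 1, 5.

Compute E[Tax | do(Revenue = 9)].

37.8

The intervention sets Revenue=9 in all 5 units regardless of Price. Recomputing Tax per unit gives 63, 18, 54, 9, 45; average 37.8.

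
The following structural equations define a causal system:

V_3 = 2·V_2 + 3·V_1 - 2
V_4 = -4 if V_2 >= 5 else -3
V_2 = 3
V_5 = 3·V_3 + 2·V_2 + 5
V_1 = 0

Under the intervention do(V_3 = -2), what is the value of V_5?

do(V_3=-2) replaces the equation V_3 = 2·V_2 + 3·V_1 - 2 with the constant V_3 = -2.
V_5 = 3·V_3 + 2·V_2 + 5  [with V_3=-2, V_2=3]  = 5

5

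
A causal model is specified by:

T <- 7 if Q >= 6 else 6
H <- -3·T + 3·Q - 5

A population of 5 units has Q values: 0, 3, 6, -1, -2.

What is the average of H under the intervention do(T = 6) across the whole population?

-19.4

Every unit gets T=6 under the intervention. H values become -23, -14, -5, -26, -29; E[H|do(T=6)] = -19.4.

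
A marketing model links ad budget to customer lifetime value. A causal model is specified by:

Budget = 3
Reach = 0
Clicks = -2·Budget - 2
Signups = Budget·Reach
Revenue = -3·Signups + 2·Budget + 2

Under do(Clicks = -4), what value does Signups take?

0

The intervention breaks the incoming arrows to Clicks: Clicks = -2·Budget - 2 no longer applies, and Clicks = -4.
Signups is not downstream of the intervention, so its value is determined by the original equations.
Signups = Budget·Reach  [with Budget=3, Reach=0]  = 0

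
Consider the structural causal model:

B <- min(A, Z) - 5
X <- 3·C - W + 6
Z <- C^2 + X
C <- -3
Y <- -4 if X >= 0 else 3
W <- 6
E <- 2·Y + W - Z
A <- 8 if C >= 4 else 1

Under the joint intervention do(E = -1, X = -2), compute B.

Setting E = -1, X = -2 by intervention discards those variables' equations.
A = 8 if C >= 4 else 1  [with C=-3]  = 1
Z = C^2 + X  [with C=-3, X=-2]  = 7
B = min(A, Z) - 5  [with A=1, Z=7]  = -4

-4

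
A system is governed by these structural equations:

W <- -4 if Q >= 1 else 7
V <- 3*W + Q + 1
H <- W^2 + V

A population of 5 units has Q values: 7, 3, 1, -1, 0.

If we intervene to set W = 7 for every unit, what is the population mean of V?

Every unit gets W=7 under the intervention. V values become 29, 25, 23, 21, 22; E[V|do(W=7)] = 24.

24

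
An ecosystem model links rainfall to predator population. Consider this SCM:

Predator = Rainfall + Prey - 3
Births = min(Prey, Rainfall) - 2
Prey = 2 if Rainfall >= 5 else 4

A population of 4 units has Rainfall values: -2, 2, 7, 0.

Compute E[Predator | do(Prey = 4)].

The intervention sets Prey=4 in all 4 units regardless of Rainfall. Recomputing Predator per unit gives -1, 3, 8, 1; average 2.75.

2.75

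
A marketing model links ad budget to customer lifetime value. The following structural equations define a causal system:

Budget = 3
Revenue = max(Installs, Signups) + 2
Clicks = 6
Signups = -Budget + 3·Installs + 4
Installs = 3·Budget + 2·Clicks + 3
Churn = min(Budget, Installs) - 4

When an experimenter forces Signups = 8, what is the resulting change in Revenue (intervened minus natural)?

-49

Under do(Signups=8), the mechanism Signups = -Budget + 3·Installs + 4 is discarded; Signups is fixed at 8.
Installs = 3·Budget + 2·Clicks + 3  [with Budget=3, Clicks=6]  = 24
Revenue = max(Installs, Signups) + 2  [with Installs=24, Signups=8]  = 26
Without intervention: Installs = 3·Budget + 2·Clicks + 3  [with Budget=3, Clicks=6]  = 24; Signups = -Budget + 3·Installs + 4  [with Budget=3, Installs=24]  = 73; Revenue = max(Installs, Signups) + 2  [with Installs=24, Signups=73]  = 75.
Change = 26 − 75 = -49.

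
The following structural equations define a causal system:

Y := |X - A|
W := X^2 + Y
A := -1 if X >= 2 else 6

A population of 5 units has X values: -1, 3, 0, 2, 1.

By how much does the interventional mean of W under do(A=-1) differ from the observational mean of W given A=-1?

do(A=-1) breaks A's dependence on X. With A=-1 fixed, W across the units is 1, 13, 1, 7, 3, mean 5.
Observing A=-1 restricts to units where A's equation naturally yields -1: X ∈ {3, 2}. In that subpopulation W = 13, 7, mean 10.
Difference = 5 − 10 = -5.

-5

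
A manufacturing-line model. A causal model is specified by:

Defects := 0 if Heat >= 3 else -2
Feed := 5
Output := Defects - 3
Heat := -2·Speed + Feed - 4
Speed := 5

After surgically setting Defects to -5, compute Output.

-8

Intervening sets Defects = -5 and removes its equation (Defects := 0 if Heat >= 3 else -2).
Output = Defects - 3  [with Defects=-5]  = -8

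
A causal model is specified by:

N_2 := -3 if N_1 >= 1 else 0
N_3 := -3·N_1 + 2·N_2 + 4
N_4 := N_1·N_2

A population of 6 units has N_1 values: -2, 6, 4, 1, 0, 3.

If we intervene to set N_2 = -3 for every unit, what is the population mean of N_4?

-6

The intervention sets N_2=-3 in all 6 units regardless of N_1. Recomputing N_4 per unit gives 6, -18, -12, -3, 0, -9; average -6.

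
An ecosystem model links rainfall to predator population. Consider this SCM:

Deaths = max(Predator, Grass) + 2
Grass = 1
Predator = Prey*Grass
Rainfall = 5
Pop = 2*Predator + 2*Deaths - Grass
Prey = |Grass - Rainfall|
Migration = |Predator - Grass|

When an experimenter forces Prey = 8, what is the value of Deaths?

10

do(Prey=8) replaces the equation Prey = |Grass - Rainfall| with the constant Prey = 8.
Predator = Prey*Grass  [with Prey=8, Grass=1]  = 8
Deaths = max(Predator, Grass) + 2  [with Predator=8, Grass=1]  = 10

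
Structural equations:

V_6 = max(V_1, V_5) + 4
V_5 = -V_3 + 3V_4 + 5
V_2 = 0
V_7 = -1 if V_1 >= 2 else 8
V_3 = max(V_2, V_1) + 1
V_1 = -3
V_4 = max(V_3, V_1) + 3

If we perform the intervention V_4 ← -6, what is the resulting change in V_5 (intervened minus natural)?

Intervening sets V_4 = -6 and removes its equation (V_4 = max(V_3, V_1) + 3).
V_3 = max(V_2, V_1) + 1  [with V_2=0, V_1=-3]  = 1
V_5 = -V_3 + 3V_4 + 5  [with V_3=1, V_4=-6]  = -14
Without intervention: V_3 = max(V_2, V_1) + 1  [with V_2=0, V_1=-3]  = 1; V_4 = max(V_3, V_1) + 3  [with V_3=1, V_1=-3]  = 4; V_5 = -V_3 + 3V_4 + 5  [with V_3=1, V_4=4]  = 16.
Change = -14 − 16 = -30.

-30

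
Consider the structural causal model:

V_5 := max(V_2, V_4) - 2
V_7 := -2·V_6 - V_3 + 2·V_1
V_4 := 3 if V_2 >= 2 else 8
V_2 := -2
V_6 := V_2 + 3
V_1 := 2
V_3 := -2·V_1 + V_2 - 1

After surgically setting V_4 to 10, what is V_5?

Intervening sets V_4 = 10 and removes its equation (V_4 := 3 if V_2 >= 2 else 8).
V_5 = max(V_2, V_4) - 2  [with V_2=-2, V_4=10]  = 8

8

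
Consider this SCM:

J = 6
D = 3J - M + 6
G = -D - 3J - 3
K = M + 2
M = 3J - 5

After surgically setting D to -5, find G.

-16

The intervention breaks the incoming arrows to D: D = 3J - M + 6 no longer applies, and D = -5.
G = -D - 3J - 3  [with D=-5, J=6]  = -16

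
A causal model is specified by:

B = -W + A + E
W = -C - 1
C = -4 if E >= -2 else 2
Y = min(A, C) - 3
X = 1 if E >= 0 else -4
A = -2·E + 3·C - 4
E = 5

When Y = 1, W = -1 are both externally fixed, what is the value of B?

-20

Under do(Y = 1, W = -1), each intervened variable's structural equation is replaced by its fixed value.
C = -4 if E >= -2 else 2  [with E=5]  = -4
A = -2·E + 3·C - 4  [with E=5, C=-4]  = -26
B = -W + A + E  [with W=-1, A=-26, E=5]  = -20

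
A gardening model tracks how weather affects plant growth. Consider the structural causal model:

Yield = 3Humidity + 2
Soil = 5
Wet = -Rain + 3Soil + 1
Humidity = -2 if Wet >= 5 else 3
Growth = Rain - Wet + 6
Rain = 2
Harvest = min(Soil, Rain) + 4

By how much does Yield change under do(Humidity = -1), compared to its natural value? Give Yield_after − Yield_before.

3

The intervention breaks the incoming arrows to Humidity: Humidity = -2 if Wet >= 5 else 3 no longer applies, and Humidity = -1.
Yield = 3Humidity + 2  [with Humidity=-1]  = -1
Without intervention: Wet = -Rain + 3Soil + 1  [with Rain=2, Soil=5]  = 14; Humidity = -2 if Wet >= 5 else 3  [with Wet=14]  = -2; Yield = 3Humidity + 2  [with Humidity=-2]  = -4.
Change = -1 − (-4) = 3.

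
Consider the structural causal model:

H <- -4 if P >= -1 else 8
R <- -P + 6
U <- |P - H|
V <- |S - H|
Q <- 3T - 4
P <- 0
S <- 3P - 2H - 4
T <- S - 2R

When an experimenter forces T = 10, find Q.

do(T=10) replaces the equation T <- S - 2R with the constant T = 10.
Q = 3T - 4  [with T=10]  = 26

26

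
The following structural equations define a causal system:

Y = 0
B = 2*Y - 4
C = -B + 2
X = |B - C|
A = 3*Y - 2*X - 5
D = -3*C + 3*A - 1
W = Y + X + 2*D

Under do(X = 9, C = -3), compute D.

The joint intervention fixes X = 9, C = -3, removing each variable's own equation.
A = 3*Y - 2*X - 5  [with Y=0, X=9]  = -23
D = -3*C + 3*A - 1  [with C=-3, A=-23]  = -61

-61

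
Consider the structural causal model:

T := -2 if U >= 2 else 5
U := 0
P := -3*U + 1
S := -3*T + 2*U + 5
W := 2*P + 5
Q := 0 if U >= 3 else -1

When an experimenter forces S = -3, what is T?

Under do(S=-3), the mechanism S := -3*T + 2*U + 5 is discarded; S is fixed at -3.
No directed path runs from S to T, so T keeps its natural value.
T = -2 if U >= 2 else 5  [with U=0]  = 5

5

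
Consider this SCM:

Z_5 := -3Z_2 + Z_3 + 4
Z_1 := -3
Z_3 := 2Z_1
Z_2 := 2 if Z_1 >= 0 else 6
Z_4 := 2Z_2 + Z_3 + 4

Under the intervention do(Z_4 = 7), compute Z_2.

6

The intervention breaks the incoming arrows to Z_4: Z_4 := 2Z_2 + Z_3 + 4 no longer applies, and Z_4 = 7.
Since Z_2 is not a descendant of the intervened variable, it is unaffected.
Z_2 = 2 if Z_1 >= 0 else 6  [with Z_1=-3]  = 6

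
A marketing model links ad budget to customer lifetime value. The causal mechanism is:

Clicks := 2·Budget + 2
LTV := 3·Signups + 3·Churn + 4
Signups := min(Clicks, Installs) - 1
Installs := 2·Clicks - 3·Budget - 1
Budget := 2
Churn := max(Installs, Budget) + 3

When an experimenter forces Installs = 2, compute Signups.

The intervention breaks the incoming arrows to Installs: Installs := 2·Clicks - 3·Budget - 1 no longer applies, and Installs = 2.
Clicks = 2·Budget + 2  [with Budget=2]  = 6
Signups = min(Clicks, Installs) - 1  [with Clicks=6, Installs=2]  = 1

1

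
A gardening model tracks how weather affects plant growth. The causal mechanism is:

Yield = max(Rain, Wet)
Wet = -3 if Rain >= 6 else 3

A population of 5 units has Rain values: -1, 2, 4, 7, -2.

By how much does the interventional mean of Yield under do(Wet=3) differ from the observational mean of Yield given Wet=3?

0.75

The intervention sets Wet=3 in all 5 units regardless of Rain. Recomputing Yield per unit gives 3, 3, 4, 7, 3; average 4.
Conditioning on Wet=3 selects the 4 unit(s) with Rain ∈ {-1, 2, 4, -2}. Their Yield values: 3, 3, 4, 3. Mean = 3.25.
Difference = 4 − 3.25 = 0.75.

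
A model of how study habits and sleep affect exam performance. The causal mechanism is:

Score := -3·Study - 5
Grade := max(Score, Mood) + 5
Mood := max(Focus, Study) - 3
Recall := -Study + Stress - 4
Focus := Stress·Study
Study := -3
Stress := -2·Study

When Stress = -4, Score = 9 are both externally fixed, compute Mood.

Setting Stress = -4, Score = 9 by intervention discards those variables' equations.
Focus = Stress·Study  [with Stress=-4, Study=-3]  = 12
Mood = max(Focus, Study) - 3  [with Focus=12, Study=-3]  = 9

9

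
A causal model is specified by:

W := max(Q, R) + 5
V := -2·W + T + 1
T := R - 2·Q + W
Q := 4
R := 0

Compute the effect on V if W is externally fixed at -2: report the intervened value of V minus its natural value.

11

do(W=-2) replaces the equation W := max(Q, R) + 5 with the constant W = -2.
T = R - 2·Q + W  [with R=0, Q=4, W=-2]  = -10
V = -2·W + T + 1  [with W=-2, T=-10]  = -5
Without intervention: W = max(Q, R) + 5  [with Q=4, R=0]  = 9; T = R - 2·Q + W  [with R=0, Q=4, W=9]  = 1; V = -2·W + T + 1  [with W=9, T=1]  = -16.
Change = -5 − (-16) = 11.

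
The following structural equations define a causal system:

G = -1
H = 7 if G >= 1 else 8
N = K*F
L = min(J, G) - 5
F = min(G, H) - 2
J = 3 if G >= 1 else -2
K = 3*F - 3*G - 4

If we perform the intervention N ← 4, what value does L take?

Intervening sets N = 4 and removes its equation (N = K*F).
Since L is not a descendant of the intervened variable, it is unaffected.
J = 3 if G >= 1 else -2  [with G=-1]  = -2
L = min(J, G) - 5  [with J=-2, G=-1]  = -7

-7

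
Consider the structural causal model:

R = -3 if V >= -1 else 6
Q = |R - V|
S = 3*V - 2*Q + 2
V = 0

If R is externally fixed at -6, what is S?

Under do(R=-6), the mechanism R = -3 if V >= -1 else 6 is discarded; R is fixed at -6.
Q = |R - V|  [with R=-6, V=0]  = 6
S = 3*V - 2*Q + 2  [with V=0, Q=6]  = -10

-10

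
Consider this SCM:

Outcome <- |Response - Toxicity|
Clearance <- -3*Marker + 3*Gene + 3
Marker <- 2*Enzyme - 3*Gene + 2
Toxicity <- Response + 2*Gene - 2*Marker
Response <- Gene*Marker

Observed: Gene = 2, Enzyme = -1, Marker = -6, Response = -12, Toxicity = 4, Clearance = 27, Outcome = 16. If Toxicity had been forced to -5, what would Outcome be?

Under do(Toxicity=-5), the mechanism Toxicity <- Response + 2*Gene - 2*Marker is discarded; Toxicity is fixed at -5.
Marker = 2*Enzyme - 3*Gene + 2  [with Enzyme=-1, Gene=2]  = -6
Response = Gene*Marker  [with Gene=2, Marker=-6]  = -12
Outcome = |Response - Toxicity|  [with Response=-12, Toxicity=-5]  = 7

7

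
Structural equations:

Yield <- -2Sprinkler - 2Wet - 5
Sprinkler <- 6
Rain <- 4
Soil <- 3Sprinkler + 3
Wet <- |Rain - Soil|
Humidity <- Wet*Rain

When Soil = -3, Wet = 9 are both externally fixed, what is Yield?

-35

Setting Soil = -3, Wet = 9 by intervention discards those variables' equations.
Yield = -2Sprinkler - 2Wet - 5  [with Sprinkler=6, Wet=9]  = -35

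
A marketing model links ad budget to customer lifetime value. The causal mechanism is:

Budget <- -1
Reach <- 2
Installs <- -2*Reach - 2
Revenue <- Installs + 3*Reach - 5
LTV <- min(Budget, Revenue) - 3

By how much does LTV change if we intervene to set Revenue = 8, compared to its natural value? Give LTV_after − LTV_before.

Intervening sets Revenue = 8 and removes its equation (Revenue <- Installs + 3*Reach - 5).
LTV = min(Budget, Revenue) - 3  [with Budget=-1, Revenue=8]  = -4
Without intervention: Installs = -2*Reach - 2  [with Reach=2]  = -6; Revenue = Installs + 3*Reach - 5  [with Installs=-6, Reach=2]  = -5; LTV = min(Budget, Revenue) - 3  [with Budget=-1, Revenue=-5]  = -8.
Change = -4 − (-8) = 4.

4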